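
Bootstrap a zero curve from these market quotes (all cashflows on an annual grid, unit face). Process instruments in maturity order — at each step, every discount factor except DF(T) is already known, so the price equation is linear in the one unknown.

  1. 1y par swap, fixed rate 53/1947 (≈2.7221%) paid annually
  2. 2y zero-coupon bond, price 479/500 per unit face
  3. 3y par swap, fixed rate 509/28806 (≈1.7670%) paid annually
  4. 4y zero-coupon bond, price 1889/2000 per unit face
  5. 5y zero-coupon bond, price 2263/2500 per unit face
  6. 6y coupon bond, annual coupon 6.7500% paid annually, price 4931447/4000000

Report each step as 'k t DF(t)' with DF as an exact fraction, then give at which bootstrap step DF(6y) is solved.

1 1 1947/2000
2 2 479/500
3 3 9491/10000
4 4 1889/2000
5 5 2263/2500
6 6 4279/5000
DF(6y) is solved at step 6

step 1 [1y] swap r/1=53/1947: DF=(1 − 53/1947·(0))/(1+53/1947) = 1947/2000 ≈ 0.973500
step 2 [2y] zero: DF = P = 479/500 ≈ 0.958000
step 3 [3y] swap r/1=509/28806: DF=(1 − 509/28806·(0.973500+0.958000))/(1+509/28806) = 9491/10000 ≈ 0.949100
step 4 [4y] zero: DF = P = 1889/2000 ≈ 0.944500
step 5 [5y] zero: DF = P = 2263/2500 ≈ 0.905200
step 6 [6y] bond c/1=27/400: DF=(4931447/4000000 − 27/400·(0.973500+0.958000+0.949100+0.944500+0.905200))/(1+27/400) = 4279/5000 ≈ 0.855800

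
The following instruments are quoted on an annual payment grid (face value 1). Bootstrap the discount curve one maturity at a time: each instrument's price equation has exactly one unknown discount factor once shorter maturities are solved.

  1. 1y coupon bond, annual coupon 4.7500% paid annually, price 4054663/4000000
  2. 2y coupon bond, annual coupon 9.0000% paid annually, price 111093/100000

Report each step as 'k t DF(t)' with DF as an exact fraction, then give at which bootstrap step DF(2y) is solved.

step 1 [1y] bond c/1=19/400: DF=(4054663/4000000 − 19/400·(0))/(1+19/400) = 9677/10000 ≈ 0.967700
step 2 [2y] bond c/1=9/100: DF=(111093/100000 − 9/100·(0.967700))/(1+9/100) = 9393/10000 ≈ 0.939300

1 1 9677/10000
2 2 9393/10000
DF(2y) is solved at step 2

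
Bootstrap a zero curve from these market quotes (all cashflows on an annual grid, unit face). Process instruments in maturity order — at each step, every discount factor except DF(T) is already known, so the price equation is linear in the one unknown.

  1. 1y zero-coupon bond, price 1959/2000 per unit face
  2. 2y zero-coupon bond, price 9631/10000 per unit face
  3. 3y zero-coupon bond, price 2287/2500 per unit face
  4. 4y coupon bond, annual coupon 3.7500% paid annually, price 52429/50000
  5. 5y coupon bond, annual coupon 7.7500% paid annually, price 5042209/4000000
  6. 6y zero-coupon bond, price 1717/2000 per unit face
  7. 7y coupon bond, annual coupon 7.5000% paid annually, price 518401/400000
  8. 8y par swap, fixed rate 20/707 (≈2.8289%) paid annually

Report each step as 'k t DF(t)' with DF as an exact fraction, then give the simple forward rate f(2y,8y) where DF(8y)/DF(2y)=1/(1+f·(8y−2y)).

step 1 [1y] zero: DF = P = 1959/2000 ≈ 0.979500
step 2 [2y] zero: DF = P = 9631/10000 ≈ 0.963100
step 3 [3y] zero: DF = P = 2287/2500 ≈ 0.914800
step 4 [4y] bond c/1=3/80: DF=(52429/50000 − 3/80·(0.979500+0.963100+0.914800))/(1+3/80) = 4537/5000 ≈ 0.907400
step 5 [5y] bond c/1=31/400: DF=(5042209/4000000 − 31/400·(0.979500+0.963100+0.914800+0.907400))/(1+31/400) = 8991/10000 ≈ 0.899100
step 6 [6y] zero: DF = P = 1717/2000 ≈ 0.858500
step 7 [7y] bond c/1=3/40: DF=(518401/400000 − 3/40·(0.979500+0.963100+0.914800+0.907400+0.899100+0.858500))/(1+3/40) = 8203/10000 ≈ 0.820300
step 8 [8y] swap r/1=20/707: DF=(1 − 20/707·(0.979500+0.963100+0.914800+0.907400+0.899100+0.858500+0.820300))/(1+20/707) = 399/500 ≈ 0.798000

1 1 1959/2000
2 2 9631/10000
3 3 2287/2500
4 4 4537/5000
5 5 8991/10000
6 6 1717/2000
7 7 8203/10000
8 8 399/500
f(2y,8y) = ((9631/10000)/(399/500) − 1)/(6) = 1651/47880 ≈ 3.4482%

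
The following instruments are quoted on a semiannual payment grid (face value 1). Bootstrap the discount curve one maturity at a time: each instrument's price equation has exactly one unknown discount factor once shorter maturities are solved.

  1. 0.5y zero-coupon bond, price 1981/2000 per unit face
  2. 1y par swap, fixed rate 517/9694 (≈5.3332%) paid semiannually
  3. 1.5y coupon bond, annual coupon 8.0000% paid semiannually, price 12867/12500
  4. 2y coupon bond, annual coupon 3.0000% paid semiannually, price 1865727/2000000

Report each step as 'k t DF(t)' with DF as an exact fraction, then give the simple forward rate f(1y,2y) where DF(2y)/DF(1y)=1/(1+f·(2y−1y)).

1 1/2 1981/2000
2 1 9483/10000
3 3/2 572/625
4 2 8769/10000
f(1y,2y) = ((9483/10000)/(8769/10000) − 1)/(1) = 238/2923 ≈ 8.1423%

step 1 [0.5y] zero: DF = P = 1981/2000 ≈ 0.990500
step 2 [1y] swap r/2=517/19388: DF=(1 − 517/19388·(0.990500))/(1+517/19388) = 9483/10000 ≈ 0.948300
step 3 [1.5y] bond c/2=1/25: DF=(12867/12500 − 1/25·(0.990500+0.948300))/(1+1/25) = 572/625 ≈ 0.915200
step 4 [2y] bond c/2=3/200: DF=(1865727/2000000 − 3/200·(0.990500+0.948300+0.915200))/(1+3/200) = 8769/10000 ≈ 0.876900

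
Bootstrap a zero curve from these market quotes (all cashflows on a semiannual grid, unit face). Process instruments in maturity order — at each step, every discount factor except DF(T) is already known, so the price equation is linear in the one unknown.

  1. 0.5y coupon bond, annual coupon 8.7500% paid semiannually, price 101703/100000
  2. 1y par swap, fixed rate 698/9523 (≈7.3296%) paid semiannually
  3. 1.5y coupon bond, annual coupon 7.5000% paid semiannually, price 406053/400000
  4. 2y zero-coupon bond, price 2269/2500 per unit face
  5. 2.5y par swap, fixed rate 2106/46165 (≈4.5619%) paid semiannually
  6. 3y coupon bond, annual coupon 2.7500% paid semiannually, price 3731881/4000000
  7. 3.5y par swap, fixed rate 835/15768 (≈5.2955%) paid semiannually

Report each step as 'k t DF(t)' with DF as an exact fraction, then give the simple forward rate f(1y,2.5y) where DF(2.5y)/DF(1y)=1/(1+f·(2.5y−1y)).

step 1 [0.5y] bond c/2=7/160: DF=(101703/100000 − 7/160·(0))/(1+7/160) = 609/625 ≈ 0.974400
step 2 [1y] swap r/2=349/9523: DF=(1 − 349/9523·(0.974400))/(1+349/9523) = 4651/5000 ≈ 0.930200
step 3 [1.5y] bond c/2=3/80: DF=(406053/400000 − 3/80·(0.974400+0.930200))/(1+3/80) = 1137/1250 ≈ 0.909600
step 4 [2y] zero: DF = P = 2269/2500 ≈ 0.907600
step 5 [2.5y] swap r/2=1053/46165: DF=(1 − 1053/46165·(0.974400+0.930200+0.909600+0.907600))/(1+1053/46165) = 8947/10000 ≈ 0.894700
step 6 [3y] bond c/2=11/800: DF=(3731881/4000000 − 11/800·(0.974400+0.930200+0.909600+0.907600+0.894700))/(1+11/800) = 8577/10000 ≈ 0.857700
step 7 [3.5y] swap r/2=835/31536: DF=(1 − 835/31536·(0.974400+0.930200+0.909600+0.907600+0.894700+0.857700))/(1+835/31536) = 833/1000 ≈ 0.833000

1 1/2 609/625
2 1 4651/5000
3 3/2 1137/1250
4 2 2269/2500
5 5/2 8947/10000
6 3 8577/10000
7 7/2 833/1000
f(1y,2.5y) = ((4651/5000)/(8947/10000) − 1)/(3/2) = 710/26841 ≈ 2.6452%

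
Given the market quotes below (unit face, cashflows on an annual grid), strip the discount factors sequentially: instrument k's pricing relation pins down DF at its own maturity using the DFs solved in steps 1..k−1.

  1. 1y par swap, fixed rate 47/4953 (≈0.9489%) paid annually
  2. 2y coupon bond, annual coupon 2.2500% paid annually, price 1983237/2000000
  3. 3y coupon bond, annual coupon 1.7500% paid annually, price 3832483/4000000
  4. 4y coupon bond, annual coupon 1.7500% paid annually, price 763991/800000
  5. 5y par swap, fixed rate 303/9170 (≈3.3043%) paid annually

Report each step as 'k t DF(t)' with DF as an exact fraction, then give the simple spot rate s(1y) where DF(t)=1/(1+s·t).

1 1 4953/5000
2 2 237/250
3 3 9083/10000
4 4 556/625
5 5 1697/2000
s(1y) = (1/(4953/5000) − 1)/(1) = 47/4953 ≈ 0.9489%

step 1 [1y] swap r/1=47/4953: DF=(1 − 47/4953·(0))/(1+47/4953) = 4953/5000 ≈ 0.990600
step 2 [2y] bond c/1=9/400: DF=(1983237/2000000 − 9/400·(0.990600))/(1+9/400) = 237/250 ≈ 0.948000
step 3 [3y] bond c/1=7/400: DF=(3832483/4000000 − 7/400·(0.990600+0.948000))/(1+7/400) = 9083/10000 ≈ 0.908300
step 4 [4y] bond c/1=7/400: DF=(763991/800000 − 7/400·(0.990600+0.948000+0.908300))/(1+7/400) = 556/625 ≈ 0.889600
step 5 [5y] swap r/1=303/9170: DF=(1 − 303/9170·(0.990600+0.948000+0.908300+0.889600))/(1+303/9170) = 1697/2000 ≈ 0.848500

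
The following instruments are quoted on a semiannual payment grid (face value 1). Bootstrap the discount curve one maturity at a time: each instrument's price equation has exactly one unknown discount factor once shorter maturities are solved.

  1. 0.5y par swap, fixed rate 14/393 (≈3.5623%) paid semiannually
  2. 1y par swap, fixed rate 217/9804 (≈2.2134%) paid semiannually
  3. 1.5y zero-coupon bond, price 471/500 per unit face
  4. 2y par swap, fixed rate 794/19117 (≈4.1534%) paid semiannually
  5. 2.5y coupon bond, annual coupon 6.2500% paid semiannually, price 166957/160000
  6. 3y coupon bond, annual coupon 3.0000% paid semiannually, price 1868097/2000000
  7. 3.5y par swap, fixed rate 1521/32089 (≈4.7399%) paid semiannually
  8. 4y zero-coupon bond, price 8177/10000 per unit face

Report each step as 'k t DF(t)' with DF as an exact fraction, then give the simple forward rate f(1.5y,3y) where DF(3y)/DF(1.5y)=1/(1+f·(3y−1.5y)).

step 1 [0.5y] swap r/2=7/393: DF=(1 − 7/393·(0))/(1+7/393) = 393/400 ≈ 0.982500
step 2 [1y] swap r/2=217/19608: DF=(1 − 217/19608·(0.982500))/(1+217/19608) = 9783/10000 ≈ 0.978300
step 3 [1.5y] zero: DF = P = 471/500 ≈ 0.942000
step 4 [2y] swap r/2=397/19117: DF=(1 − 397/19117·(0.982500+0.978300+0.942000))/(1+397/19117) = 4603/5000 ≈ 0.920600
step 5 [2.5y] bond c/2=1/32: DF=(166957/160000 − 1/32·(0.982500+0.978300+0.942000+0.920600))/(1+1/32) = 112/125 ≈ 0.896000
step 6 [3y] bond c/2=3/200: DF=(1868097/2000000 − 3/200·(0.982500+0.978300+0.942000+0.920600+0.896000))/(1+3/200) = 1701/2000 ≈ 0.850500
step 7 [3.5y] swap r/2=1521/64178: DF=(1 − 1521/64178·(0.982500+0.978300+0.942000+0.920600+0.896000+0.850500))/(1+1521/64178) = 8479/10000 ≈ 0.847900
step 8 [4y] zero: DF = P = 8177/10000 ≈ 0.817700

1 1/2 393/400
2 1 9783/10000
3 3/2 471/500
4 2 4603/5000
5 5/2 112/125
6 3 1701/2000
7 7/2 8479/10000
8 4 8177/10000
f(1.5y,3y) = ((471/500)/(1701/2000) − 1)/(3/2) = 122/1701 ≈ 7.1723%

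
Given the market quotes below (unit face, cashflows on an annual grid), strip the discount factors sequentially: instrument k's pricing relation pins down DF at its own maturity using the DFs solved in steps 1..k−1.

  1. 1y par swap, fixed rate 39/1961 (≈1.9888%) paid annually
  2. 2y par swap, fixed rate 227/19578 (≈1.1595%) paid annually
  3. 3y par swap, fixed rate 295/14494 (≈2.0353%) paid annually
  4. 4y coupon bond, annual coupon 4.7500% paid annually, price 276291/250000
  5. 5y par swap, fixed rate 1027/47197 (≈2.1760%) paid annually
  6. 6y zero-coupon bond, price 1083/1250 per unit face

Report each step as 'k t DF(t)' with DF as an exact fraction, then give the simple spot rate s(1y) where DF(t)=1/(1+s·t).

step 1 [1y] swap r/1=39/1961: DF=(1 − 39/1961·(0))/(1+39/1961) = 1961/2000 ≈ 0.980500
step 2 [2y] swap r/1=227/19578: DF=(1 − 227/19578·(0.980500))/(1+227/19578) = 9773/10000 ≈ 0.977300
step 3 [3y] swap r/1=295/14494: DF=(1 − 295/14494·(0.980500+0.977300))/(1+295/14494) = 941/1000 ≈ 0.941000
step 4 [4y] bond c/1=19/400: DF=(276291/250000 − 19/400·(0.980500+0.977300+0.941000))/(1+19/400) = 2309/2500 ≈ 0.923600
step 5 [5y] swap r/1=1027/47197: DF=(1 − 1027/47197·(0.980500+0.977300+0.941000+0.923600))/(1+1027/47197) = 8973/10000 ≈ 0.897300
step 6 [6y] zero: DF = P = 1083/1250 ≈ 0.866400

1 1 1961/2000
2 2 9773/10000
3 3 941/1000
4 4 2309/2500
5 5 8973/10000
6 6 1083/1250
s(1y) = (1/(1961/2000) − 1)/(1) = 39/1961 ≈ 1.9888%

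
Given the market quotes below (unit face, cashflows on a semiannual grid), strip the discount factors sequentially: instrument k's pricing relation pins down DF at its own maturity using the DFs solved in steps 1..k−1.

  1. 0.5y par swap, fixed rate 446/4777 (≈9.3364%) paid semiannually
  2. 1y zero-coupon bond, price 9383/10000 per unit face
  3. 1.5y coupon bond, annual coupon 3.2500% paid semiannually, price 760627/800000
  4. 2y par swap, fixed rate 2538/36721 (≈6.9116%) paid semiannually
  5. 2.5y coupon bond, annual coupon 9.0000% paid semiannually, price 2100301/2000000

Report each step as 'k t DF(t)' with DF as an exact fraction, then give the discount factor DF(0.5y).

1 1/2 4777/5000
2 1 9383/10000
3 3/2 9053/10000
4 2 8731/10000
5 5/2 2117/2500
DF(0.5y) = 4777/5000 ≈ 0.955400

step 1 [0.5y] swap r/2=223/4777: DF=(1 − 223/4777·(0))/(1+223/4777) = 4777/5000 ≈ 0.955400
step 2 [1y] zero: DF = P = 9383/10000 ≈ 0.938300
step 3 [1.5y] bond c/2=13/800: DF=(760627/800000 − 13/800·(0.955400+0.938300))/(1+13/800) = 9053/10000 ≈ 0.905300
step 4 [2y] swap r/2=1269/36721: DF=(1 − 1269/36721·(0.955400+0.938300+0.905300))/(1+1269/36721) = 8731/10000 ≈ 0.873100
step 5 [2.5y] bond c/2=9/200: DF=(2100301/2000000 − 9/200·(0.955400+0.938300+0.905300+0.873100))/(1+9/200) = 2117/2500 ≈ 0.846800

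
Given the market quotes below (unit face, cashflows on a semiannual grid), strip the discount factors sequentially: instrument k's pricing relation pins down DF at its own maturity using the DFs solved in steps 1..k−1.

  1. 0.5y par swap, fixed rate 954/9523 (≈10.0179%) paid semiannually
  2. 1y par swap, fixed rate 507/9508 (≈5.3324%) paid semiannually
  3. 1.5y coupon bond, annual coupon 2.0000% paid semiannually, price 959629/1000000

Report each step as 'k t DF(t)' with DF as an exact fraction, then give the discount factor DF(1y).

1 1/2 9523/10000
2 1 9493/10000
3 3/2 9313/10000
DF(1y) = 9493/10000 ≈ 0.949300

step 1 [0.5y] swap r/2=477/9523: DF=(1 − 477/9523·(0))/(1+477/9523) = 9523/10000 ≈ 0.952300
step 2 [1y] swap r/2=507/19016: DF=(1 − 507/19016·(0.952300))/(1+507/19016) = 9493/10000 ≈ 0.949300
step 3 [1.5y] bond c/2=1/100: DF=(959629/1000000 − 1/100·(0.952300+0.949300))/(1+1/100) = 9313/10000 ≈ 0.931300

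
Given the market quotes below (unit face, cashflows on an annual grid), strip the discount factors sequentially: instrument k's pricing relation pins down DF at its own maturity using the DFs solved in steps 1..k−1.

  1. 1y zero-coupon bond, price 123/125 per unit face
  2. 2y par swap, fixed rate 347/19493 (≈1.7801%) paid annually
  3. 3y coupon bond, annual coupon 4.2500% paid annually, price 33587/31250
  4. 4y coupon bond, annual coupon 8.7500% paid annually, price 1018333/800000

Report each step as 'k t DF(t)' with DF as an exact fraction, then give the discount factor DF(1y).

1 1 123/125
2 2 9653/10000
3 3 1903/2000
4 4 9371/10000
DF(1y) = 123/125 ≈ 0.984000

step 1 [1y] zero: DF = P = 123/125 ≈ 0.984000
step 2 [2y] swap r/1=347/19493: DF=(1 − 347/19493·(0.984000))/(1+347/19493) = 9653/10000 ≈ 0.965300
step 3 [3y] bond c/1=17/400: DF=(33587/31250 − 17/400·(0.984000+0.965300))/(1+17/400) = 1903/2000 ≈ 0.951500
step 4 [4y] bond c/1=7/80: DF=(1018333/800000 − 7/80·(0.984000+0.965300+0.951500))/(1+7/80) = 9371/10000 ≈ 0.937100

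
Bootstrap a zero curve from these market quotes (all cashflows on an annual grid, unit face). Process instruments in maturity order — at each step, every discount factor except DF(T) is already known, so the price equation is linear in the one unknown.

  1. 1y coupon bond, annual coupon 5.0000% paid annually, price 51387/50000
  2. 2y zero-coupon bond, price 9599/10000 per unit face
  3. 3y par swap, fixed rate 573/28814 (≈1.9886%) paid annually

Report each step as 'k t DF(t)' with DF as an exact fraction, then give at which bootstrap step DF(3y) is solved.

1 1 2447/2500
2 2 9599/10000
3 3 9427/10000
DF(3y) is solved at step 3

step 1 [1y] bond c/1=1/20: DF=(51387/50000 − 1/20·(0))/(1+1/20) = 2447/2500 ≈ 0.978800
step 2 [2y] zero: DF = P = 9599/10000 ≈ 0.959900
step 3 [3y] swap r/1=573/28814: DF=(1 − 573/28814·(0.978800+0.959900))/(1+573/28814) = 9427/10000 ≈ 0.942700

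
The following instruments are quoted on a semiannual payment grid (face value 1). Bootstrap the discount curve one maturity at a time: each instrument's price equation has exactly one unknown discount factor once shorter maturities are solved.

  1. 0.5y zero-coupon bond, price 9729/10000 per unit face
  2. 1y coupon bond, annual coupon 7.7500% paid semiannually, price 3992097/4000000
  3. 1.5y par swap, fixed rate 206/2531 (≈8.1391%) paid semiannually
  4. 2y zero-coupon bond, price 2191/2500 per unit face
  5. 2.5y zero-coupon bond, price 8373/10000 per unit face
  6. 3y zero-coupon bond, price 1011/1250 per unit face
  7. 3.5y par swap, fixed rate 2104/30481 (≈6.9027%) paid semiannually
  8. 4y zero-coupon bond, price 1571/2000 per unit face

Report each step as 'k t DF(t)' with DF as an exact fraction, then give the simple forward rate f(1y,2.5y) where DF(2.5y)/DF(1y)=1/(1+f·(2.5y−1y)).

step 1 [0.5y] zero: DF = P = 9729/10000 ≈ 0.972900
step 2 [1y] bond c/2=31/800: DF=(3992097/4000000 − 31/800·(0.972900))/(1+31/800) = 1849/2000 ≈ 0.924500
step 3 [1.5y] swap r/2=103/2531: DF=(1 − 103/2531·(0.972900+0.924500))/(1+103/2531) = 8867/10000 ≈ 0.886700
step 4 [2y] zero: DF = P = 2191/2500 ≈ 0.876400
step 5 [2.5y] zero: DF = P = 8373/10000 ≈ 0.837300
step 6 [3y] zero: DF = P = 1011/1250 ≈ 0.808800
step 7 [3.5y] swap r/2=1052/30481: DF=(1 − 1052/30481·(0.972900+0.924500+0.886700+0.876400+0.837300+0.808800))/(1+1052/30481) = 987/1250 ≈ 0.789600
step 8 [4y] zero: DF = P = 1571/2000 ≈ 0.785500

1 1/2 9729/10000
2 1 1849/2000
3 3/2 8867/10000
4 2 2191/2500
5 5/2 8373/10000
6 3 1011/1250
7 7/2 987/1250
8 4 1571/2000
f(1y,2.5y) = ((1849/2000)/(8373/10000) − 1)/(3/2) = 1744/25119 ≈ 6.9430%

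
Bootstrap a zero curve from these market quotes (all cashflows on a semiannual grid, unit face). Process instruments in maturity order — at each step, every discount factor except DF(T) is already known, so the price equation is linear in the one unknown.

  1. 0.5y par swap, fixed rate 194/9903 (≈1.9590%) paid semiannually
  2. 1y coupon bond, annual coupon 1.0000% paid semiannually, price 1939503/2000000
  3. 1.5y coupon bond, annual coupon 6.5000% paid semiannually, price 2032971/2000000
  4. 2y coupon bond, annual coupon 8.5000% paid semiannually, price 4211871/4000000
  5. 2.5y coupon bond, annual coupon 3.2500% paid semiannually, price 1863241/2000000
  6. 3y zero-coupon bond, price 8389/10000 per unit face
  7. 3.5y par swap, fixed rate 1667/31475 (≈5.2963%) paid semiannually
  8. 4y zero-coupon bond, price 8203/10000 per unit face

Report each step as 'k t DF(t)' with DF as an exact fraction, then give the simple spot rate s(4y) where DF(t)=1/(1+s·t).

1 1/2 9903/10000
2 1 24/25
3 3/2 9231/10000
4 2 8929/10000
5 5/2 1713/2000
6 3 8389/10000
7 7/2 8333/10000
8 4 8203/10000
s(4y) = (1/(8203/10000) − 1)/(4) = 1797/32812 ≈ 5.4767%

step 1 [0.5y] swap r/2=97/9903: DF=(1 − 97/9903·(0))/(1+97/9903) = 9903/10000 ≈ 0.990300
step 2 [1y] bond c/2=1/200: DF=(1939503/2000000 − 1/200·(0.990300))/(1+1/200) = 24/25 ≈ 0.960000
step 3 [1.5y] bond c/2=13/400: DF=(2032971/2000000 − 13/400·(0.990300+0.960000))/(1+13/400) = 9231/10000 ≈ 0.923100
step 4 [2y] bond c/2=17/400: DF=(4211871/4000000 − 17/400·(0.990300+0.960000+0.923100))/(1+17/400) = 8929/10000 ≈ 0.892900
step 5 [2.5y] bond c/2=13/800: DF=(1863241/2000000 − 13/800·(0.990300+0.960000+0.923100+0.892900))/(1+13/800) = 1713/2000 ≈ 0.856500
step 6 [3y] zero: DF = P = 8389/10000 ≈ 0.838900
step 7 [3.5y] swap r/2=1667/62950: DF=(1 − 1667/62950·(0.990300+0.960000+0.923100+0.892900+0.856500+0.838900))/(1+1667/62950) = 8333/10000 ≈ 0.833300
step 8 [4y] zero: DF = P = 8203/10000 ≈ 0.820300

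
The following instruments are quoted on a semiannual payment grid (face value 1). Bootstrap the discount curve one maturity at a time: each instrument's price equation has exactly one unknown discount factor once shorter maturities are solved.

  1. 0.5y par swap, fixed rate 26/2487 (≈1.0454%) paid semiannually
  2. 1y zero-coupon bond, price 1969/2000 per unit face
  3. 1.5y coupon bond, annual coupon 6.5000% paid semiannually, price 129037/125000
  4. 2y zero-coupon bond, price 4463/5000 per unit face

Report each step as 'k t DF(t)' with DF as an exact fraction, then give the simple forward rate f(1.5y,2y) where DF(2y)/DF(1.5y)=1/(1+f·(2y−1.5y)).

1 1/2 2487/2500
2 1 1969/2000
3 3/2 15/16
4 2 4463/5000
f(1.5y,2y) = ((15/16)/(4463/5000) − 1)/(1/2) = 449/4463 ≈ 10.0605%

step 1 [0.5y] swap r/2=13/2487: DF=(1 − 13/2487·(0))/(1+13/2487) = 2487/2500 ≈ 0.994800
step 2 [1y] zero: DF = P = 1969/2000 ≈ 0.984500
step 3 [1.5y] bond c/2=13/400: DF=(129037/125000 − 13/400·(0.994800+0.984500))/(1+13/400) = 15/16 ≈ 0.937500
step 4 [2y] zero: DF = P = 4463/5000 ≈ 0.892600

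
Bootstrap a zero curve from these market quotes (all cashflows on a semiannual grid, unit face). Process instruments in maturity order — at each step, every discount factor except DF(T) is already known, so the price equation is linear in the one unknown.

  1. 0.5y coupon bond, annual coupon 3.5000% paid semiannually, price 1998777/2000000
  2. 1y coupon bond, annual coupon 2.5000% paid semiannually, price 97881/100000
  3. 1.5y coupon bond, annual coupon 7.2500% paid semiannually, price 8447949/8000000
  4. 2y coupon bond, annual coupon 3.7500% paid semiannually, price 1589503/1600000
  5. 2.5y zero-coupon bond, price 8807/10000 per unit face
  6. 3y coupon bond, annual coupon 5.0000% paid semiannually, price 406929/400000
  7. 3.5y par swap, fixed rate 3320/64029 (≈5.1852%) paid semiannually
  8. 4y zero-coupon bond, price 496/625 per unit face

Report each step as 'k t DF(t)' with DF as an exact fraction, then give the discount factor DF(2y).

step 1 [0.5y] bond c/2=7/400: DF=(1998777/2000000 − 7/400·(0))/(1+7/400) = 4911/5000 ≈ 0.982200
step 2 [1y] bond c/2=1/80: DF=(97881/100000 − 1/80·(0.982200))/(1+1/80) = 4773/5000 ≈ 0.954600
step 3 [1.5y] bond c/2=29/800: DF=(8447949/8000000 − 29/800·(0.982200+0.954600))/(1+29/800) = 9513/10000 ≈ 0.951300
step 4 [2y] bond c/2=3/160: DF=(1589503/1600000 − 3/160·(0.982200+0.954600+0.951300))/(1+3/160) = 461/500 ≈ 0.922000
step 5 [2.5y] zero: DF = P = 8807/10000 ≈ 0.880700
step 6 [3y] bond c/2=1/40: DF=(406929/400000 − 1/40·(0.982200+0.954600+0.951300+0.922000+0.880700))/(1+1/40) = 8781/10000 ≈ 0.878100
step 7 [3.5y] swap r/2=1660/64029: DF=(1 − 1660/64029·(0.982200+0.954600+0.951300+0.922000+0.880700+0.878100))/(1+1660/64029) = 417/500 ≈ 0.834000
step 8 [4y] zero: DF = P = 496/625 ≈ 0.793600

1 1/2 4911/5000
2 1 4773/5000
3 3/2 9513/10000
4 2 461/500
5 5/2 8807/10000
6 3 8781/10000
7 7/2 417/500
8 4 496/625
DF(2y) = 461/500 ≈ 0.922000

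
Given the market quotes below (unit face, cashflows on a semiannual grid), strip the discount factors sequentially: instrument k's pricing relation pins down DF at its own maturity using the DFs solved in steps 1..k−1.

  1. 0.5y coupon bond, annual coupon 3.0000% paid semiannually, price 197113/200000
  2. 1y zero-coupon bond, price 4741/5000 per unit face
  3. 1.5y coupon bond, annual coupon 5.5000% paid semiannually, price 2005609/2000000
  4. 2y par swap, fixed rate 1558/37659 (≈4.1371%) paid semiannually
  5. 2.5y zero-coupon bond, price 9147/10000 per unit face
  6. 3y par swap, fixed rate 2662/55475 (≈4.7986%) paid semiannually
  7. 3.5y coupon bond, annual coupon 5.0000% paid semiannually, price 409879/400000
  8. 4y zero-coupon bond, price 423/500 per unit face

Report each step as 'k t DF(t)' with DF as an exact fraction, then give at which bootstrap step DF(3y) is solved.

step 1 [0.5y] bond c/2=3/200: DF=(197113/200000 − 3/200·(0))/(1+3/200) = 971/1000 ≈ 0.971000
step 2 [1y] zero: DF = P = 4741/5000 ≈ 0.948200
step 3 [1.5y] bond c/2=11/400: DF=(2005609/2000000 − 11/400·(0.971000+0.948200))/(1+11/400) = 4623/5000 ≈ 0.924600
step 4 [2y] swap r/2=779/37659: DF=(1 − 779/37659·(0.971000+0.948200+0.924600))/(1+779/37659) = 9221/10000 ≈ 0.922100
step 5 [2.5y] zero: DF = P = 9147/10000 ≈ 0.914700
step 6 [3y] swap r/2=1331/55475: DF=(1 − 1331/55475·(0.971000+0.948200+0.924600+0.922100+0.914700))/(1+1331/55475) = 8669/10000 ≈ 0.866900
step 7 [3.5y] bond c/2=1/40: DF=(409879/400000 − 1/40·(0.971000+0.948200+0.924600+0.922100+0.914700+0.866900))/(1+1/40) = 2161/2500 ≈ 0.864400
step 8 [4y] zero: DF = P = 423/500 ≈ 0.846000

1 1/2 971/1000
2 1 4741/5000
3 3/2 4623/5000
4 2 9221/10000
5 5/2 9147/10000
6 3 8669/10000
7 7/2 2161/2500
8 4 423/500
DF(3y) is solved at step 6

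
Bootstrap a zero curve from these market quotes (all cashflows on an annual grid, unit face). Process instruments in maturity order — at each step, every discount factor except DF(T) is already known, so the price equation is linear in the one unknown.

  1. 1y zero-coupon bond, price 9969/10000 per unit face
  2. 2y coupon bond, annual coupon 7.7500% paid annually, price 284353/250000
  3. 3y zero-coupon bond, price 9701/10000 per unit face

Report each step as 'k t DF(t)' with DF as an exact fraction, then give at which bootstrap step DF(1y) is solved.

step 1 [1y] zero: DF = P = 9969/10000 ≈ 0.996900
step 2 [2y] bond c/1=31/400: DF=(284353/250000 − 31/400·(0.996900))/(1+31/400) = 9839/10000 ≈ 0.983900
step 3 [3y] zero: DF = P = 9701/10000 ≈ 0.970100

1 1 9969/10000
2 2 9839/10000
3 3 9701/10000
DF(1y) is solved at step 1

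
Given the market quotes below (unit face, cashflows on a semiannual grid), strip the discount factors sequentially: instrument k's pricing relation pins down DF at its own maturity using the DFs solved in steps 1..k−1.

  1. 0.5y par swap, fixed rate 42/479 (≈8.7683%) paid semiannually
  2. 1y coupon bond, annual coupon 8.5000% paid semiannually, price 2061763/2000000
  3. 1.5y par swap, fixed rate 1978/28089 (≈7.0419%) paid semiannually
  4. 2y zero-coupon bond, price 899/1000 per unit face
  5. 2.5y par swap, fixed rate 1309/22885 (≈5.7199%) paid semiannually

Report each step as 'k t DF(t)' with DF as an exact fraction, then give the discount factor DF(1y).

step 1 [0.5y] swap r/2=21/479: DF=(1 − 21/479·(0))/(1+21/479) = 479/500 ≈ 0.958000
step 2 [1y] bond c/2=17/400: DF=(2061763/2000000 − 17/400·(0.958000))/(1+17/400) = 4749/5000 ≈ 0.949800
step 3 [1.5y] swap r/2=989/28089: DF=(1 − 989/28089·(0.958000+0.949800))/(1+989/28089) = 9011/10000 ≈ 0.901100
step 4 [2y] zero: DF = P = 899/1000 ≈ 0.899000
step 5 [2.5y] swap r/2=1309/45770: DF=(1 − 1309/45770·(0.958000+0.949800+0.901100+0.899000))/(1+1309/45770) = 8691/10000 ≈ 0.869100

1 1/2 479/500
2 1 4749/5000
3 3/2 9011/10000
4 2 899/1000
5 5/2 8691/10000
DF(1y) = 4749/5000 ≈ 0.949800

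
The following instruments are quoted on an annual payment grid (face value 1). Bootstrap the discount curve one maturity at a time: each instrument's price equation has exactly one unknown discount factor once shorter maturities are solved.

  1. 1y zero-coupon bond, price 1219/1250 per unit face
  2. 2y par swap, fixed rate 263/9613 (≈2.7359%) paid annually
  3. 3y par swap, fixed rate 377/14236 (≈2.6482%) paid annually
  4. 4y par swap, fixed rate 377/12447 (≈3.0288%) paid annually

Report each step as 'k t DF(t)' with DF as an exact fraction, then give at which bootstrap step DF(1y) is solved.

step 1 [1y] zero: DF = P = 1219/1250 ≈ 0.975200
step 2 [2y] swap r/1=263/9613: DF=(1 − 263/9613·(0.975200))/(1+263/9613) = 4737/5000 ≈ 0.947400
step 3 [3y] swap r/1=377/14236: DF=(1 − 377/14236·(0.975200+0.947400))/(1+377/14236) = 4623/5000 ≈ 0.924600
step 4 [4y] swap r/1=377/12447: DF=(1 − 377/12447·(0.975200+0.947400+0.924600))/(1+377/12447) = 8869/10000 ≈ 0.886900

1 1 1219/1250
2 2 4737/5000
3 3 4623/5000
4 4 8869/10000
DF(1y) is solved at step 1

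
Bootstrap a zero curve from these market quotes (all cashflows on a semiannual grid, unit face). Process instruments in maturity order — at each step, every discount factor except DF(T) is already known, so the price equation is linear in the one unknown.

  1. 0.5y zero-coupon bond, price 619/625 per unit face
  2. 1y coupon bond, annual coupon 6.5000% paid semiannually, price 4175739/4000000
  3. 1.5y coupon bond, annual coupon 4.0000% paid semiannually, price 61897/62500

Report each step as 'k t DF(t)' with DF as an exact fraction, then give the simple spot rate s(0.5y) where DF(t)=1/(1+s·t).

1 1/2 619/625
2 1 9799/10000
3 3/2 9323/10000
s(0.5y) = (1/(619/625) − 1)/(1/2) = 12/619 ≈ 1.9386%

step 1 [0.5y] zero: DF = P = 619/625 ≈ 0.990400
step 2 [1y] bond c/2=13/400: DF=(4175739/4000000 − 13/400·(0.990400))/(1+13/400) = 9799/10000 ≈ 0.979900
step 3 [1.5y] bond c/2=1/50: DF=(61897/62500 − 1/50·(0.990400+0.979900))/(1+1/50) = 9323/10000 ≈ 0.932300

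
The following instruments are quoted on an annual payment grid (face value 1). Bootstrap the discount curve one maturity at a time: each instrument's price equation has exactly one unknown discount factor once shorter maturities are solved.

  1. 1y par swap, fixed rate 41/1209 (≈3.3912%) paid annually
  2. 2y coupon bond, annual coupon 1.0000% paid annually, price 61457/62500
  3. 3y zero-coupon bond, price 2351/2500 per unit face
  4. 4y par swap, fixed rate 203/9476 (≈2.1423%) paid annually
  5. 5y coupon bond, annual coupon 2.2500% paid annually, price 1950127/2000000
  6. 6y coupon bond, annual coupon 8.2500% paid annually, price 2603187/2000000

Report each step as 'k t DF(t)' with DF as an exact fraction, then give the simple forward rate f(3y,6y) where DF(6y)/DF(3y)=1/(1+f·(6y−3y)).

1 1 1209/1250
2 2 241/250
3 3 2351/2500
4 4 2297/2500
5 5 4351/5000
6 6 1059/1250
f(3y,6y) = ((2351/2500)/(1059/1250) − 1)/(3) = 233/6354 ≈ 3.6670%

step 1 [1y] swap r/1=41/1209: DF=(1 − 41/1209·(0))/(1+41/1209) = 1209/1250 ≈ 0.967200
step 2 [2y] bond c/1=1/100: DF=(61457/62500 − 1/100·(0.967200))/(1+1/100) = 241/250 ≈ 0.964000
step 3 [3y] zero: DF = P = 2351/2500 ≈ 0.940400
step 4 [4y] swap r/1=203/9476: DF=(1 − 203/9476·(0.967200+0.964000+0.940400))/(1+203/9476) = 2297/2500 ≈ 0.918800
step 5 [5y] bond c/1=9/400: DF=(1950127/2000000 − 9/400·(0.967200+0.964000+0.940400+0.918800))/(1+9/400) = 4351/5000 ≈ 0.870200
step 6 [6y] bond c/1=33/400: DF=(2603187/2000000 − 33/400·(0.967200+0.964000+0.940400+0.918800+0.870200))/(1+33/400) = 1059/1250 ≈ 0.847200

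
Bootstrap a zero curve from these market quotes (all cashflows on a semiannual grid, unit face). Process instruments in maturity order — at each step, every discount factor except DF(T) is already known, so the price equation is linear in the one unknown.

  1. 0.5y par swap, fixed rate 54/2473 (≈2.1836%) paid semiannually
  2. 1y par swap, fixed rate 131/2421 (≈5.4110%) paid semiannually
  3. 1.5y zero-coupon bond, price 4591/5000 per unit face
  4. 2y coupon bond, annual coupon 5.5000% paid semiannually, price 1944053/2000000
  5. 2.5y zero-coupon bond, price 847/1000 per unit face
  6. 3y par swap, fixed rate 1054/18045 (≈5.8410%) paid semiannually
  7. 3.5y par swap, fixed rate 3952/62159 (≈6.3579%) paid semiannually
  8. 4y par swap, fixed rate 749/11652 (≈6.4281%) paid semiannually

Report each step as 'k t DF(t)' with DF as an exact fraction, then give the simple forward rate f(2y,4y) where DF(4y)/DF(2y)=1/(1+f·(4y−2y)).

step 1 [0.5y] swap r/2=27/2473: DF=(1 − 27/2473·(0))/(1+27/2473) = 2473/2500 ≈ 0.989200
step 2 [1y] swap r/2=131/4842: DF=(1 − 131/4842·(0.989200))/(1+131/4842) = 2369/2500 ≈ 0.947600
step 3 [1.5y] zero: DF = P = 4591/5000 ≈ 0.918200
step 4 [2y] bond c/2=11/400: DF=(1944053/2000000 − 11/400·(0.989200+0.947600+0.918200))/(1+11/400) = 1087/1250 ≈ 0.869600
step 5 [2.5y] zero: DF = P = 847/1000 ≈ 0.847000
step 6 [3y] swap r/2=527/18045: DF=(1 − 527/18045·(0.989200+0.947600+0.918200+0.869600+0.847000))/(1+527/18045) = 8419/10000 ≈ 0.841900
step 7 [3.5y] swap r/2=1976/62159: DF=(1 − 1976/62159·(0.989200+0.947600+0.918200+0.869600+0.847000+0.841900))/(1+1976/62159) = 1003/1250 ≈ 0.802400
step 8 [4y] swap r/2=749/23304: DF=(1 − 749/23304·(0.989200+0.947600+0.918200+0.869600+0.847000+0.841900+0.802400))/(1+749/23304) = 7753/10000 ≈ 0.775300

1 1/2 2473/2500
2 1 2369/2500
3 3/2 4591/5000
4 2 1087/1250
5 5/2 847/1000
6 3 8419/10000
7 7/2 1003/1250
8 4 7753/10000
f(2y,4y) = ((1087/1250)/(7753/10000) − 1)/(2) = 943/15506 ≈ 6.0815%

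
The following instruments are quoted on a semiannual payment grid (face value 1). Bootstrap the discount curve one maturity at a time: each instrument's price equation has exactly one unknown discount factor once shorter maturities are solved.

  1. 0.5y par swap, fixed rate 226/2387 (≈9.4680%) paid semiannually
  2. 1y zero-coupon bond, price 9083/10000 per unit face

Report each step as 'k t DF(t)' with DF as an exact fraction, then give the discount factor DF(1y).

1 1/2 2387/2500
2 1 9083/10000
DF(1y) = 9083/10000 ≈ 0.908300

step 1 [0.5y] swap r/2=113/2387: DF=(1 − 113/2387·(0))/(1+113/2387) = 2387/2500 ≈ 0.954800
step 2 [1y] zero: DF = P = 9083/10000 ≈ 0.908300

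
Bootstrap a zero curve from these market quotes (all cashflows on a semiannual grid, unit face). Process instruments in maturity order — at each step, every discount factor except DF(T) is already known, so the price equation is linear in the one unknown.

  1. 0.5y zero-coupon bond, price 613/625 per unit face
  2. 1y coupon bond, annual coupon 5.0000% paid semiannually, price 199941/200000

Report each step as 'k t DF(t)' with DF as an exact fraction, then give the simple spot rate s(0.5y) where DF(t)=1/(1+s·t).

1 1/2 613/625
2 1 4757/5000
s(0.5y) = (1/(613/625) − 1)/(1/2) = 24/613 ≈ 3.9152%

step 1 [0.5y] zero: DF = P = 613/625 ≈ 0.980800
step 2 [1y] bond c/2=1/40: DF=(199941/200000 − 1/40·(0.980800))/(1+1/40) = 4757/5000 ≈ 0.951400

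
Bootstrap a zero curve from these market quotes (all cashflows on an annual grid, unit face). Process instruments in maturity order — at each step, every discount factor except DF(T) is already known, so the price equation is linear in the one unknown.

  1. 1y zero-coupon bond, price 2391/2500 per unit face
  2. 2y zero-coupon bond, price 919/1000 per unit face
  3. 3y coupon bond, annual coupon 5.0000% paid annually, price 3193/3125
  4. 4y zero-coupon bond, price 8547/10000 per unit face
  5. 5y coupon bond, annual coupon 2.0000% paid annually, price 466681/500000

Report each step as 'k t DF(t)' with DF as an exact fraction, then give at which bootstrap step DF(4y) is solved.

step 1 [1y] zero: DF = P = 2391/2500 ≈ 0.956400
step 2 [2y] zero: DF = P = 919/1000 ≈ 0.919000
step 3 [3y] bond c/1=1/20: DF=(3193/3125 − 1/20·(0.956400+0.919000))/(1+1/20) = 4419/5000 ≈ 0.883800
step 4 [4y] zero: DF = P = 8547/10000 ≈ 0.854700
step 5 [5y] bond c/1=1/50: DF=(466681/500000 − 1/50·(0.956400+0.919000+0.883800+0.854700))/(1+1/50) = 4221/5000 ≈ 0.844200

1 1 2391/2500
2 2 919/1000
3 3 4419/5000
4 4 8547/10000
5 5 4221/5000
DF(4y) is solved at step 4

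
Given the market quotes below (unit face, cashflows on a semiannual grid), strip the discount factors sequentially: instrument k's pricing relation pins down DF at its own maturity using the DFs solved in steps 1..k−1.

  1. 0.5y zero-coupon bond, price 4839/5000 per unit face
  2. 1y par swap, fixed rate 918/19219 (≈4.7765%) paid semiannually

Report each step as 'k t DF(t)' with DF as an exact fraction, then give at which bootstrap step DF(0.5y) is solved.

1 1/2 4839/5000
2 1 9541/10000
DF(0.5y) is solved at step 1

step 1 [0.5y] zero: DF = P = 4839/5000 ≈ 0.967800
step 2 [1y] swap r/2=459/19219: DF=(1 − 459/19219·(0.967800))/(1+459/19219) = 9541/10000 ≈ 0.954100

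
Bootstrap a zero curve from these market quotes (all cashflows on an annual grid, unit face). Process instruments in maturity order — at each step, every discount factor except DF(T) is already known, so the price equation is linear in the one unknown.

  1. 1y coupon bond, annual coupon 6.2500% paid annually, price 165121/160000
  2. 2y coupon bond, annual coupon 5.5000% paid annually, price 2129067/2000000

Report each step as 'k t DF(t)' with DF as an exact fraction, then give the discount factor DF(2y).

step 1 [1y] bond c/1=1/16: DF=(165121/160000 − 1/16·(0))/(1+1/16) = 9713/10000 ≈ 0.971300
step 2 [2y] bond c/1=11/200: DF=(2129067/2000000 − 11/200·(0.971300))/(1+11/200) = 599/625 ≈ 0.958400

1 1 9713/10000
2 2 599/625
DF(2y) = 599/625 ≈ 0.958400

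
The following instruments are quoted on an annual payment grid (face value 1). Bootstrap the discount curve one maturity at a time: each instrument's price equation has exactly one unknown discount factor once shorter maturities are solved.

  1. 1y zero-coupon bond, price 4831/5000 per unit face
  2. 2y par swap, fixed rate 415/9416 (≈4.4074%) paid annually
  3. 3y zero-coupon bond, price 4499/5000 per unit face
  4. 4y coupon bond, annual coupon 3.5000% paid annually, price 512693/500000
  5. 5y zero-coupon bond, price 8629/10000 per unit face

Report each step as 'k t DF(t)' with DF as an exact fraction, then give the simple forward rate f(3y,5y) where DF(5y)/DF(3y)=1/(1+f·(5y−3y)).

step 1 [1y] zero: DF = P = 4831/5000 ≈ 0.966200
step 2 [2y] swap r/1=415/9416: DF=(1 − 415/9416·(0.966200))/(1+415/9416) = 917/1000 ≈ 0.917000
step 3 [3y] zero: DF = P = 4499/5000 ≈ 0.899800
step 4 [4y] bond c/1=7/200: DF=(512693/500000 − 7/200·(0.966200+0.917000+0.899800))/(1+7/200) = 4483/5000 ≈ 0.896600
step 5 [5y] zero: DF = P = 8629/10000 ≈ 0.862900

1 1 4831/5000
2 2 917/1000
3 3 4499/5000
4 4 4483/5000
5 5 8629/10000
f(3y,5y) = ((4499/5000)/(8629/10000) − 1)/(2) = 369/17258 ≈ 2.1381%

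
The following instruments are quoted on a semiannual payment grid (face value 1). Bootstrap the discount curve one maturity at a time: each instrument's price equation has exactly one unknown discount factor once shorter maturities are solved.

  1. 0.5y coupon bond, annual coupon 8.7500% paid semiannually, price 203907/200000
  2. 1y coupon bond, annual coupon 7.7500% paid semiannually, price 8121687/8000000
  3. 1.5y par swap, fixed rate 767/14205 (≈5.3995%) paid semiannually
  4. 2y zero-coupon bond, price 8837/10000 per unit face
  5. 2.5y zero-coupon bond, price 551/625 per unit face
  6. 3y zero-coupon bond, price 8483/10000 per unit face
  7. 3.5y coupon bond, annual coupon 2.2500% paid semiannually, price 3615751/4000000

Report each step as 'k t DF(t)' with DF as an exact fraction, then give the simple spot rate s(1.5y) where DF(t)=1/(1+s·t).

1 1/2 1221/1250
2 1 9409/10000
3 3/2 9233/10000
4 2 8837/10000
5 5/2 551/625
6 3 8483/10000
7 7/2 2083/2500
s(1.5y) = (1/(9233/10000) − 1)/(3/2) = 1534/27699 ≈ 5.5381%

step 1 [0.5y] bond c/2=7/160: DF=(203907/200000 − 7/160·(0))/(1+7/160) = 1221/1250 ≈ 0.976800
step 2 [1y] bond c/2=31/800: DF=(8121687/8000000 − 31/800·(0.976800))/(1+31/800) = 9409/10000 ≈ 0.940900
step 3 [1.5y] swap r/2=767/28410: DF=(1 − 767/28410·(0.976800+0.940900))/(1+767/28410) = 9233/10000 ≈ 0.923300
step 4 [2y] zero: DF = P = 8837/10000 ≈ 0.883700
step 5 [2.5y] zero: DF = P = 551/625 ≈ 0.881600
step 6 [3y] zero: DF = P = 8483/10000 ≈ 0.848300
step 7 [3.5y] bond c/2=9/800: DF=(3615751/4000000 − 9/800·(0.976800+0.940900+0.923300+0.883700+0.881600+0.848300))/(1+9/800) = 2083/2500 ≈ 0.833200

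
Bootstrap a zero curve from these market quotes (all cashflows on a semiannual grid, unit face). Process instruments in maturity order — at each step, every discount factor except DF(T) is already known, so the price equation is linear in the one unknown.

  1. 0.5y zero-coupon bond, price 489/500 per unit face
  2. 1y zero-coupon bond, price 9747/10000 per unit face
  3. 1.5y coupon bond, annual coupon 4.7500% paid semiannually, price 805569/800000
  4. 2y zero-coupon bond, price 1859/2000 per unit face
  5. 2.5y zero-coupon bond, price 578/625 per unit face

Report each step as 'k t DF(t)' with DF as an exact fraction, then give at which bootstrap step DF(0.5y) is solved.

step 1 [0.5y] zero: DF = P = 489/500 ≈ 0.978000
step 2 [1y] zero: DF = P = 9747/10000 ≈ 0.974700
step 3 [1.5y] bond c/2=19/800: DF=(805569/800000 − 19/800·(0.978000+0.974700))/(1+19/800) = 9383/10000 ≈ 0.938300
step 4 [2y] zero: DF = P = 1859/2000 ≈ 0.929500
step 5 [2.5y] zero: DF = P = 578/625 ≈ 0.924800

1 1/2 489/500
2 1 9747/10000
3 3/2 9383/10000
4 2 1859/2000
5 5/2 578/625
DF(0.5y) is solved at step 1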